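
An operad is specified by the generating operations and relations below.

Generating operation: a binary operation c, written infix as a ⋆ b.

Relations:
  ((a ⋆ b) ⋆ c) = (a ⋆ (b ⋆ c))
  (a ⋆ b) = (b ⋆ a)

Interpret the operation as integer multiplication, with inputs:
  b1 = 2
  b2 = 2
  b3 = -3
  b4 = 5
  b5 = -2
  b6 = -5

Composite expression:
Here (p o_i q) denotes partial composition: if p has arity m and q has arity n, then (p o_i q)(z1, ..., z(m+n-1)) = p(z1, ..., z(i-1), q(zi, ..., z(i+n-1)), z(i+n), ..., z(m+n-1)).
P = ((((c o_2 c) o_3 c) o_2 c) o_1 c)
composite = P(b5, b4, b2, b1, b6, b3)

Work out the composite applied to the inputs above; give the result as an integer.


(b5 ⋆ b4) = -10
(b2 ⋆ b1) = 4
(b6 ⋆ b3) = 15
((b2 ⋆ b1) ⋆ (b6 ⋆ b3)) = 60
((b5 ⋆ b4) ⋆ ((b2 ⋆ b1) ⋆ (b6 ⋆ b3))) = -600

-600


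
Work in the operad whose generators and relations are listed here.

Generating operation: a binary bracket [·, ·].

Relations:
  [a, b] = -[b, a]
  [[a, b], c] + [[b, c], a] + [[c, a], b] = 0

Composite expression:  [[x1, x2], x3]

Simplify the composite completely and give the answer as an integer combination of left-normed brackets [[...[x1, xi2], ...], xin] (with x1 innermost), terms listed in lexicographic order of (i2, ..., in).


Left-normed coefficients sit on the x1-initial expansion words.
Composite bracket: [[x1, x2], x3]
Each bracket splits as ab - ba, giving 4 signed words (2^2 = 4).
The x1-initial words carry the normal form:
  the word x1x2x3 carries sign +1 and contributes +[[x1, x2], x3]

[[x1, x2], x3]


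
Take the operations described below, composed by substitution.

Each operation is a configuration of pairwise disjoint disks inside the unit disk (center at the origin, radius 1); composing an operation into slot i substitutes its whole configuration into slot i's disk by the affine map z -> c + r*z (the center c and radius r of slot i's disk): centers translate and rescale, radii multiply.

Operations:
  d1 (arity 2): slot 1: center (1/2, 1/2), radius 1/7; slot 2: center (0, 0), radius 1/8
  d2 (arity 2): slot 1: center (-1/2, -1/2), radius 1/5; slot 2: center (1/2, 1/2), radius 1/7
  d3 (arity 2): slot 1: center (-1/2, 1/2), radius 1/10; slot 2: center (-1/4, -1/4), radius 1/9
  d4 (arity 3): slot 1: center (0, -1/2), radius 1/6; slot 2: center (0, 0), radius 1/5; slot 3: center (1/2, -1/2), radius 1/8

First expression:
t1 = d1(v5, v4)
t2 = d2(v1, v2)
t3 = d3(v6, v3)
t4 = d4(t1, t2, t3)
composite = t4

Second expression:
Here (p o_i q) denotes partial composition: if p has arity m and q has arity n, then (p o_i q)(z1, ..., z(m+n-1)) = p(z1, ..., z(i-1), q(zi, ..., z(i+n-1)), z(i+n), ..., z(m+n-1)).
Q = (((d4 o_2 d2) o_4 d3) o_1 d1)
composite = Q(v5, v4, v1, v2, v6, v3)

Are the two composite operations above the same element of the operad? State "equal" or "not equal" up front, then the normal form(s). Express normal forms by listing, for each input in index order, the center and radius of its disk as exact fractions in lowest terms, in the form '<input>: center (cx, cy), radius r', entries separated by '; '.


equal; the common form is v1: center (-1/10, -1/10), radius 1/25; v2: center (1/10, 1/10), radius 1/35; v3: center (15/32, -17/32), radius 1/72; v4: center (0, -1/2), radius 1/48; v5: center (1/12, -5/12), radius 1/42; v6: center (7/16, -7/16), radius 1/80

The first expression, normalized: v1: center (-1/10, -1/10), radius 1/25; v2: center (1/10, 1/10), radius 1/35; v3: center (15/32, -17/32), radius 1/72; v4: center (0, -1/2), radius 1/48; v5: center (1/12, -5/12), radius 1/42; v6: center (7/16, -7/16), radius 1/80
The second expression, normalized: v1: center (-1/10, -1/10), radius 1/25; v2: center (1/10, 1/10), radius 1/35; v3: center (15/32, -17/32), radius 1/72; v4: center (0, -1/2), radius 1/48; v5: center (1/12, -5/12), radius 1/42; v6: center (7/16, -7/16), radius 1/80
The normal forms match — equal.


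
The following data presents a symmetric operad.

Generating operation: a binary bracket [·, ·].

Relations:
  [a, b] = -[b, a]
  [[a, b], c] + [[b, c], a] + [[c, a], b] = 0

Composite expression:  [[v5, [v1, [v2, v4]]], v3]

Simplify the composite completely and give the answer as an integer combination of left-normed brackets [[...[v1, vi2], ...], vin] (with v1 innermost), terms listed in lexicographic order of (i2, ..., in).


-[[[[v1, v2], v4], v5], v3] + [[[[v1, v4], v2], v5], v3]

A multilinear Lie element is pinned by v1-initial words (v1 innermost).
Composite bracket: [[v5, [v1, [v2, v4]]], v3]
Under [a, b] = ab - ba we get 16 signed associative words (2^4 = 16).
Keep just the words that open with v1:
  the word v1v2v4v5v3 carries sign -1 and contributes -[[[[v1, v2], v4], v5], v3]
  the word v1v4v2v5v3 carries sign +1 and contributes +[[[[v1, v4], v2], v5], v3]


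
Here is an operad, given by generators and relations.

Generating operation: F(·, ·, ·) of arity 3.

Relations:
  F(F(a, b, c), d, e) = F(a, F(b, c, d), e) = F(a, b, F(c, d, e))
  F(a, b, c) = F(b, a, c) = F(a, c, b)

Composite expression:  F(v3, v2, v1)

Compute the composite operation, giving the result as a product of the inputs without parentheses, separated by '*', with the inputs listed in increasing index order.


v1 * v2 * v3


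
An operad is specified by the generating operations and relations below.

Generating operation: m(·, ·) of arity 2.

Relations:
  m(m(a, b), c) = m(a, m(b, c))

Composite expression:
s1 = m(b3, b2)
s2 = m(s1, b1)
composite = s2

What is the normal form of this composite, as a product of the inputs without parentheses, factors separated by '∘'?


b3 ∘ b2 ∘ b1


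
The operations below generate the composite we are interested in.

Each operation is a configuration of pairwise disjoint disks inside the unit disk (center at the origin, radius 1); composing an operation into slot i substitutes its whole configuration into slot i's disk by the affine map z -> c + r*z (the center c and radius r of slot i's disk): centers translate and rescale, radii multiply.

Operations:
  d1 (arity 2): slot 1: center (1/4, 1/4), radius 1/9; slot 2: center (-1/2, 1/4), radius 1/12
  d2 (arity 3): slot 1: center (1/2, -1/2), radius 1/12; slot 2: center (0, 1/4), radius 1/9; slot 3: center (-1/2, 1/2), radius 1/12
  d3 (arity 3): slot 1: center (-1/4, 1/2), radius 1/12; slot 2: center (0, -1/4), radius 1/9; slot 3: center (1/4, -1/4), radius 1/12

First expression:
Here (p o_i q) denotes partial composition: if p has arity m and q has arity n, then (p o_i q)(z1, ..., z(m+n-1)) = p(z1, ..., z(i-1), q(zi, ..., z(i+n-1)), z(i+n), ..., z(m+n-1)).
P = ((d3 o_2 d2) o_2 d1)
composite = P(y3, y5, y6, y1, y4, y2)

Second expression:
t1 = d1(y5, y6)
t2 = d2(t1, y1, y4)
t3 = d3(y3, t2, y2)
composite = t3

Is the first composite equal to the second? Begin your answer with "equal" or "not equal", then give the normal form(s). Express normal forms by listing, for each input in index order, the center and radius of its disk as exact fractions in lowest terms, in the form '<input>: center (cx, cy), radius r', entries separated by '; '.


Reducing the first expression gives y1: center (0, -2/9), radius 1/81; y2: center (1/4, -1/4), radius 1/12; y3: center (-1/4, 1/2), radius 1/12; y4: center (-1/18, -7/36), radius 1/108; y5: center (25/432, -131/432), radius 1/972; y6: center (11/216, -131/432), radius 1/1296
Reducing the second expression gives y1: center (0, -2/9), radius 1/81; y2: center (1/4, -1/4), radius 1/12; y3: center (-1/4, 1/2), radius 1/12; y4: center (-1/18, -7/36), radius 1/108; y5: center (25/432, -131/432), radius 1/972; y6: center (11/216, -131/432), radius 1/1296
Both agree, so they are equal.

equal: each reduces to y1: center (0, -2/9), radius 1/81; y2: center (1/4, -1/4), radius 1/12; y3: center (-1/4, 1/2), radius 1/12; y4: center (-1/18, -7/36), radius 1/108; y5: center (25/432, -131/432), radius 1/972; y6: center (11/216, -131/432), radius 1/1296


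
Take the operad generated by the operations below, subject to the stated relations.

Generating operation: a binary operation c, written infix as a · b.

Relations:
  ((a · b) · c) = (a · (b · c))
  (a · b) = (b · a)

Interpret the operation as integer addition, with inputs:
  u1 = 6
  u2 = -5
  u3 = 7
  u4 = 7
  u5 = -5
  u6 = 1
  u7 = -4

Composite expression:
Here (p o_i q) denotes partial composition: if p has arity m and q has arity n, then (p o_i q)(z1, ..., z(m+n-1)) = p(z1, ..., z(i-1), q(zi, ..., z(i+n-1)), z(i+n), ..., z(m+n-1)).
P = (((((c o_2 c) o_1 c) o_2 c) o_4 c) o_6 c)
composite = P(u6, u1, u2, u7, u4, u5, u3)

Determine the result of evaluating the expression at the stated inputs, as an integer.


7


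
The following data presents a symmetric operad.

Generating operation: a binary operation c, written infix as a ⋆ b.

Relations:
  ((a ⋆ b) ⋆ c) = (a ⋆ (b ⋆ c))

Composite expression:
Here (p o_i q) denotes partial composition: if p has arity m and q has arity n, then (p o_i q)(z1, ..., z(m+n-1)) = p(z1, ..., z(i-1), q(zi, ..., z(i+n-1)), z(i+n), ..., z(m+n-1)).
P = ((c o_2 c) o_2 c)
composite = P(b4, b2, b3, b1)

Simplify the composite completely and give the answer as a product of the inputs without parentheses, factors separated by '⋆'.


b4 ⋆ b2 ⋆ b3 ⋆ b1

Every regrouping of c is equal, so read the b-inputs in written order.
(b2 ⋆ b3) linearizes to b2 ⋆ b3
((b2 ⋆ b3) ⋆ b1) linearizes to b2 ⋆ b3 ⋆ b1
(b4 ⋆ ((b2 ⋆ b3) ⋆ b1)) linearizes to b4 ⋆ b2 ⋆ b3 ⋆ b1


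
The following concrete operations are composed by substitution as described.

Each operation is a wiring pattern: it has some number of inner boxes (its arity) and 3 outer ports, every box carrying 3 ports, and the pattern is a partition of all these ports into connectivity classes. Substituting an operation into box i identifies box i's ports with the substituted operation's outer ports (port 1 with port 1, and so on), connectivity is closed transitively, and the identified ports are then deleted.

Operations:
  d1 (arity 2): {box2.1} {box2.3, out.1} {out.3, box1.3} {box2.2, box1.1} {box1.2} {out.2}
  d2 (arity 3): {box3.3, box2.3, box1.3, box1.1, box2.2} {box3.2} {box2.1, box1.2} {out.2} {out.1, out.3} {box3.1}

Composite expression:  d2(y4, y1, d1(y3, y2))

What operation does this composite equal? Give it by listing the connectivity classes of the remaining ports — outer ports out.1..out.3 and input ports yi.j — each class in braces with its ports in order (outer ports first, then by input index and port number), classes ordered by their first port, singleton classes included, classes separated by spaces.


{out.1, out.3} {out.2} {y1.1, y4.2} {y1.2, y1.3, y3.3, y4.1, y4.3} {y2.1} {y2.2, y3.1} {y2.3} {y3.2}

Connectivity passes through glued d2-boundaries; trace each wire chain.
composing d1 on (y3, y2), with out.j its own outer ports: {out.1, y2.3} {out.2} {out.3, y3.3} {y2.1} {y2.2, y3.1} {y3.2}
composing d2 on (y4, y1, y3, y2), with out.j its own outer ports: {out.1, out.3} {out.2} {y1.1, y4.2} {y1.2, y1.3, y3.3, y4.1, y4.3} {y2.1} {y2.2, y3.1} {y2.3} {y3.2}


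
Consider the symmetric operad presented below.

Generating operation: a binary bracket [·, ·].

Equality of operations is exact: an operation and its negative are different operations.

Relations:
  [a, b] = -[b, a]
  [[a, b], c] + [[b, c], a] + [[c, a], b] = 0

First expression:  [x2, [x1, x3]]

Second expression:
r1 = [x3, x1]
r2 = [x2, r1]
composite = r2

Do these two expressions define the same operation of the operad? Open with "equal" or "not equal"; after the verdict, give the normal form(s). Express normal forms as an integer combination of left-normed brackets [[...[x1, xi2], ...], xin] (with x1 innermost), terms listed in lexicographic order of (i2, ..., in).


Normal form of the first expression: -[[x1, x3], x2]
Normal form of the second expression: [[x1, x3], x2]
Distinct normal forms: not equal.

not equal; first: -[[x1, x3], x2]; second: [[x1, x3], x2]


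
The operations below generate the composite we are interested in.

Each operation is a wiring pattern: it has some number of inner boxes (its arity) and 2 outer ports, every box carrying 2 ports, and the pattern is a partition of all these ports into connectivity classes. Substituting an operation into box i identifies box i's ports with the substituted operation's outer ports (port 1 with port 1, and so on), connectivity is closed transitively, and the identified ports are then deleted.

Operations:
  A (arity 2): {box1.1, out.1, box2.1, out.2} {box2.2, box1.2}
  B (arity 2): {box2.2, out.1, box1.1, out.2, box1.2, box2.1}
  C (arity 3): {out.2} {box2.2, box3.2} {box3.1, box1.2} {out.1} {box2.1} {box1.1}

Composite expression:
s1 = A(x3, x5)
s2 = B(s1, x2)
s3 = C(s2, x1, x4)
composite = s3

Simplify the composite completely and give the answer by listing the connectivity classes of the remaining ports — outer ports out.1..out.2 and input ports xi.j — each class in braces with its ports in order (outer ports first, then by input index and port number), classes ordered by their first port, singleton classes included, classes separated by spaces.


Two ports join when wires chain via C-identified ports.
the subtree at A composes to {out.1, out.2, x3.1, x5.1} {x3.2, x5.2} on (x3, x5); out.j = own outer ports
the subtree at B composes to {out.1, out.2, x2.1, x2.2, x3.1, x5.1} {x3.2, x5.2} on (x3, x5, x2); out.j = own outer ports
the subtree at C composes to {out.1} {out.2} {x1.1} {x1.2, x4.2} {x2.1, x2.2, x3.1, x4.1, x5.1} {x3.2, x5.2} on (x3, x5, x2, x1, x4); out.j = own outer ports

{out.1} {out.2} {x1.1} {x1.2, x4.2} {x2.1, x2.2, x3.1, x4.1, x5.1} {x3.2, x5.2}


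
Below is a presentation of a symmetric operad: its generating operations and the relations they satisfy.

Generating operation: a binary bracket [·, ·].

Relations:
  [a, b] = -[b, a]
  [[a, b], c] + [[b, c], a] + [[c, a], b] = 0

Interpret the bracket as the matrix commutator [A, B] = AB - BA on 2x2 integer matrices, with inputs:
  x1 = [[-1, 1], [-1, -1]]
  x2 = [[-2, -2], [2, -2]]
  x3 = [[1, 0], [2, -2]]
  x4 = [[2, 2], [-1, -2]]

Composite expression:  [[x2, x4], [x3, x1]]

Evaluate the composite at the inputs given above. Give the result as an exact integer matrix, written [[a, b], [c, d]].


[x2, x4] = [[-2, 8], [8, 2]]
[x3, x1] = [[-2, 3], [3, 2]]
[[x2, x4], [x3, x1]] = [[0, 20], [-20, 0]]

[[0, 20], [-20, 0]]


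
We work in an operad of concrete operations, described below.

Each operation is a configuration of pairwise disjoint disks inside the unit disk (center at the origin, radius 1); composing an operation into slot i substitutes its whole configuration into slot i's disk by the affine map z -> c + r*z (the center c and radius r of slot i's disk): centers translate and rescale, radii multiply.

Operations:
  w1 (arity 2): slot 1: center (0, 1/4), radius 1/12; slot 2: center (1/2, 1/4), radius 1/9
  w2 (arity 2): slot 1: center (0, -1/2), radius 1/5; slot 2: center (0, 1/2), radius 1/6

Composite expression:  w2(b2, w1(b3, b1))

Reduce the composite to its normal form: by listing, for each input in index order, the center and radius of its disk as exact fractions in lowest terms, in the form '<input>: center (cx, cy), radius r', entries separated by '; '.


b1: center (1/12, 13/24), radius 1/54; b2: center (0, -1/2), radius 1/5; b3: center (0, 13/24), radius 1/72

Only the slot chain above each b matters under w2; compose those maps.
for b2, the 1-step affine chain lands on center (0, -1/2), radius 1/5
for b3, the 2-step affine chain lands on center (0, 13/24), radius 1/72
for b1, the 2-step affine chain lands on center (1/12, 13/24), radius 1/54


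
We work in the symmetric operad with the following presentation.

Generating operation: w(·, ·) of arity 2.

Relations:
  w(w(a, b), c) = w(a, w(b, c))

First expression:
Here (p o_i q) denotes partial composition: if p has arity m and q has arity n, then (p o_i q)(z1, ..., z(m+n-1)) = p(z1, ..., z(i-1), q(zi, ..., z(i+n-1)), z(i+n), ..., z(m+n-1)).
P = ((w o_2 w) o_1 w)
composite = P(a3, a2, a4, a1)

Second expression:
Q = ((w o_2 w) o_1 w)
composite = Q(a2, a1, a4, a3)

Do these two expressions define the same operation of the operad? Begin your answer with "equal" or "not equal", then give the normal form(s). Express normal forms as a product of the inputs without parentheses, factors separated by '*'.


not equal; first: a3 * a2 * a4 * a1; second: a2 * a1 * a4 * a3

The first composite normalizes to a3 * a2 * a4 * a1
The second composite normalizes to a2 * a1 * a4 * a3
The normal forms differ: not equal.


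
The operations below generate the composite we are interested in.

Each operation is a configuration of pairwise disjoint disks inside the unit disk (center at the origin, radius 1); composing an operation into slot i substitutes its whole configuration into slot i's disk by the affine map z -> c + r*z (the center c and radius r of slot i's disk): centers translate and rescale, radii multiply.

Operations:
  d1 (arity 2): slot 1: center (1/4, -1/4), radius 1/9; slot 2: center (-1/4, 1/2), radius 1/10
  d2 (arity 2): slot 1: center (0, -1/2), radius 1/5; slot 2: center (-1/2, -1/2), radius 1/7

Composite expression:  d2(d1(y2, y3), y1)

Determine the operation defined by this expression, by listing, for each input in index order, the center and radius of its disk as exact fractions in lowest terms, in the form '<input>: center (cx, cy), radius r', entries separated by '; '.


y1: center (-1/2, -1/2), radius 1/7; y2: center (1/20, -11/20), radius 1/45; y3: center (-1/20, -2/5), radius 1/50

Each y-disk chains the slot maps above it in d2; radii multiply.
for y2, the 2-step affine chain lands on center (1/20, -11/20), radius 1/45
for y3, the 2-step affine chain lands on center (-1/20, -2/5), radius 1/50
for y1, the 1-step affine chain lands on center (-1/2, -1/2), radius 1/7


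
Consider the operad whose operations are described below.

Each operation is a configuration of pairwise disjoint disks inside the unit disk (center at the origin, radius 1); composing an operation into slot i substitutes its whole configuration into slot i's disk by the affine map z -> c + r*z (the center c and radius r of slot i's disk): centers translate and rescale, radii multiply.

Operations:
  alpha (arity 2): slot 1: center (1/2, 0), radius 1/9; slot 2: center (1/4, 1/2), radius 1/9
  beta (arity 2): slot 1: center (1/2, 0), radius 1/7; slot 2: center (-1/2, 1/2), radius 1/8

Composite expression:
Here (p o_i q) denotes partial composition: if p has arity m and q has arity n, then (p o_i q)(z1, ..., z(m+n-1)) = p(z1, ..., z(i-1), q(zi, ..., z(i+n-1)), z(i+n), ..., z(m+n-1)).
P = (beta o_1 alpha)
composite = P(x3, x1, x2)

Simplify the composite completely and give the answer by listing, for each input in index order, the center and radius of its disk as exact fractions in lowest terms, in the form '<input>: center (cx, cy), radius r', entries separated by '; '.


x1: center (15/28, 1/14), radius 1/63; x2: center (-1/2, 1/2), radius 1/8; x3: center (4/7, 0), radius 1/63


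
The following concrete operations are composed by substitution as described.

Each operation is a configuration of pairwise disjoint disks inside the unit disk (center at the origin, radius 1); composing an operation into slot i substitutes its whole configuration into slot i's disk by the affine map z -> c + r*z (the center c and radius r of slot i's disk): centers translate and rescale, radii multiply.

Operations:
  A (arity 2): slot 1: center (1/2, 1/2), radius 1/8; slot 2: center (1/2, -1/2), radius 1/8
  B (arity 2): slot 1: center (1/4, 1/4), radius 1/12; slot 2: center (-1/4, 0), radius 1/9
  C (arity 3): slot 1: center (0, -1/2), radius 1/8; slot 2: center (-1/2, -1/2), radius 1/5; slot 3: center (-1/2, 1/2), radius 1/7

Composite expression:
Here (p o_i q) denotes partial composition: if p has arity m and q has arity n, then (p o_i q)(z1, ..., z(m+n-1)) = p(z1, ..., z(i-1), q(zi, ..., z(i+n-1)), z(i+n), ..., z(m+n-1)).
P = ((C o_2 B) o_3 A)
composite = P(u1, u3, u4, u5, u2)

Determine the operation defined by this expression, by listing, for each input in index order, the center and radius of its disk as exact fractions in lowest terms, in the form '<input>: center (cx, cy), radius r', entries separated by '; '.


u1: center (0, -1/2), radius 1/8; u2: center (-1/2, 1/2), radius 1/7; u3: center (-9/20, -9/20), radius 1/60; u4: center (-97/180, -22/45), radius 1/360; u5: center (-97/180, -23/45), radius 1/360

Nesting under C composes maps z -> c + r*z down each u-path.
input u1: composing its 1 substitution step yields center (0, -1/2), radius 1/8
input u3: composing its 2 substitution steps yields center (-9/20, -9/20), radius 1/60
input u4: composing its 3 substitution steps yields center (-97/180, -22/45), radius 1/360
input u5: composing its 3 substitution steps yields center (-97/180, -23/45), radius 1/360
input u2: composing its 1 substitution step yields center (-1/2, 1/2), radius 1/7


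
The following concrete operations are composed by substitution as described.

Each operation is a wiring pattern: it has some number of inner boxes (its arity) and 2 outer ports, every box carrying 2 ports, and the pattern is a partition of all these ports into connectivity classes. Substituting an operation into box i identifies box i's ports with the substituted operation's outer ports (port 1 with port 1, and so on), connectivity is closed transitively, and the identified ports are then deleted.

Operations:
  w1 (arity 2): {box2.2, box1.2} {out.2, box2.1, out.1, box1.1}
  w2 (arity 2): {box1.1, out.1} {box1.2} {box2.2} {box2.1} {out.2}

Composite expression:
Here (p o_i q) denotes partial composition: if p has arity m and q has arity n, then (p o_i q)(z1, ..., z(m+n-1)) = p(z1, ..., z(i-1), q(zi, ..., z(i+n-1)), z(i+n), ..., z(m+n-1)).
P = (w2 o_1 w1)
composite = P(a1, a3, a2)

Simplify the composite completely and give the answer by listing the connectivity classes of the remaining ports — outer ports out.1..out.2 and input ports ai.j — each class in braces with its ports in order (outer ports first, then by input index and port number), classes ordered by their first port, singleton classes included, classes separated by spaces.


{out.1, a1.1, a3.1} {out.2} {a1.2, a3.2} {a2.1} {a2.2}

After gluing at w2, chains via deleted ports link the a-ports.
composing w1 on (a1, a3), with out.j its own outer ports: {out.1, out.2, a1.1, a3.1} {a1.2, a3.2}
composing w2 on (a1, a3, a2), with out.j its own outer ports: {out.1, a1.1, a3.1} {out.2} {a1.2, a3.2} {a2.1} {a2.2}


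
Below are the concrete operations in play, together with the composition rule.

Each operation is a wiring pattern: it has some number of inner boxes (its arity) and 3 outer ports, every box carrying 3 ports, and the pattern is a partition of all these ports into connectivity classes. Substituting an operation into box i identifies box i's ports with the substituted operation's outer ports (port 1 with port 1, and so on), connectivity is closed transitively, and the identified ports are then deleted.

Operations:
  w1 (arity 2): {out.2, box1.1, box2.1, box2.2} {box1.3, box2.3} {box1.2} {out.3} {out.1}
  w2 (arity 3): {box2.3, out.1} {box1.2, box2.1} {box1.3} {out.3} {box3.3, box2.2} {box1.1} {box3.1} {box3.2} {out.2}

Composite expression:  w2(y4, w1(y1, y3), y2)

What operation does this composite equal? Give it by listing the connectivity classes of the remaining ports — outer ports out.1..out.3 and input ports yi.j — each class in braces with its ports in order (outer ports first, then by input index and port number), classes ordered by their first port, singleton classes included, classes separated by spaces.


{out.1} {out.2} {out.3} {y1.1, y2.3, y3.1, y3.2} {y1.2} {y1.3, y3.3} {y2.1} {y2.2} {y4.1} {y4.2} {y4.3}

Connectivity passes through glued w2-boundaries; trace each wire chain.
composing w1 on (y1, y3), with out.j its own outer ports: {out.1} {out.2, y1.1, y3.1, y3.2} {out.3} {y1.2} {y1.3, y3.3}
composing w2 on (y4, y1, y3, y2), with out.j its own outer ports: {out.1} {out.2} {out.3} {y1.1, y2.3, y3.1, y3.2} {y1.2} {y1.3, y3.3} {y2.1} {y2.2} {y4.1} {y4.2} {y4.3}


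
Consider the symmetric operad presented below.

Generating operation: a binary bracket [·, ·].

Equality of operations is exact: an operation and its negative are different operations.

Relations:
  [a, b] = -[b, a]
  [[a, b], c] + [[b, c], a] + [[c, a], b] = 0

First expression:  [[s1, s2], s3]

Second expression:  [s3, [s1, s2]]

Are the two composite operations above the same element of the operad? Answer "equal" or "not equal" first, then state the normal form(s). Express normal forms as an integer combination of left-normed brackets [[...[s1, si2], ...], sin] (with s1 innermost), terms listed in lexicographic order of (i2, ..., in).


not equal; the first gives [[s1, s2], s3] and the second -[[s1, s2], s3]

The first composite normalizes to [[s1, s2], s3]
The second composite normalizes to -[[s1, s2], s3]
The forms do not match — not equal.


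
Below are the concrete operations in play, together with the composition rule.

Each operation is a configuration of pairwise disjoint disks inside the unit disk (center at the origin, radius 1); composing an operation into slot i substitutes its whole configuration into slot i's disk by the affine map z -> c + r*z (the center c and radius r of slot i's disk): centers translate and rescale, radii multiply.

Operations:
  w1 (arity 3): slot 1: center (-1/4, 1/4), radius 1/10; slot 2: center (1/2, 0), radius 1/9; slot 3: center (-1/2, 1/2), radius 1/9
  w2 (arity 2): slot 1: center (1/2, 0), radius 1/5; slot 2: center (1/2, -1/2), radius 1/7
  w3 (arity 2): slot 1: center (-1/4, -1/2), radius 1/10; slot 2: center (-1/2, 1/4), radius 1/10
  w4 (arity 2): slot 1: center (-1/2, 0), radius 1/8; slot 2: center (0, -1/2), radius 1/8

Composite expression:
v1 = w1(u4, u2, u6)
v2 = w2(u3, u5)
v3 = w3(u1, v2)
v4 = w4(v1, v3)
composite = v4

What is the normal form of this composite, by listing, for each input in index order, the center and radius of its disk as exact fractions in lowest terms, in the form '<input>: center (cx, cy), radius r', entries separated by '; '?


u1: center (-1/32, -9/16), radius 1/80; u2: center (-7/16, 0), radius 1/72; u3: center (-9/160, -15/32), radius 1/400; u4: center (-17/32, 1/32), radius 1/80; u5: center (-9/160, -19/40), radius 1/560; u6: center (-9/16, 1/16), radius 1/72

Only the slot chain above each u matters under w4; compose those maps.
input u4: composing its 2 substitution steps yields center (-17/32, 1/32), radius 1/80
input u2: composing its 2 substitution steps yields center (-7/16, 0), radius 1/72
input u6: composing its 2 substitution steps yields center (-9/16, 1/16), radius 1/72
input u1: composing its 2 substitution steps yields center (-1/32, -9/16), radius 1/80
input u3: composing its 3 substitution steps yields center (-9/160, -15/32), radius 1/400
input u5: composing its 3 substitution steps yields center (-9/160, -19/40), radius 1/560


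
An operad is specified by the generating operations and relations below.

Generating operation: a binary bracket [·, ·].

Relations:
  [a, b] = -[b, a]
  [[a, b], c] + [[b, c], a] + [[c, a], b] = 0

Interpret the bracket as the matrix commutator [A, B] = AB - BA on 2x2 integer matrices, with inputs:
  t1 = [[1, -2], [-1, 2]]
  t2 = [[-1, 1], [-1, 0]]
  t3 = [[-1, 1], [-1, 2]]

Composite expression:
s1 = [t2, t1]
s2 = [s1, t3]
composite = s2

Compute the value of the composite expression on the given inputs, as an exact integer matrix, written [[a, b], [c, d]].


[[-3, 3], [-6, 3]]

[t2, t1] = [[-3, 3], [0, 3]]
[[t2, t1], t3] = [[-3, 3], [-6, 3]]


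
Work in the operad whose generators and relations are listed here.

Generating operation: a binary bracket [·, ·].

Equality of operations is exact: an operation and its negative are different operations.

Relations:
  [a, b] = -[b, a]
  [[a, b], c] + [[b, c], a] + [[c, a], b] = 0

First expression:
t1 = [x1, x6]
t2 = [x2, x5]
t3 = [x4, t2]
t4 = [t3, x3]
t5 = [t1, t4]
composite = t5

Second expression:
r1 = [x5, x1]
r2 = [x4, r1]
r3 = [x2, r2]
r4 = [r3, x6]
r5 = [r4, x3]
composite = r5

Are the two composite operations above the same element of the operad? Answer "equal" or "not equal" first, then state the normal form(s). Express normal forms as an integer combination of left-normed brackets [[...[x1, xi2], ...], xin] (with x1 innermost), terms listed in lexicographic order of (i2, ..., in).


not equal: they reduce to -[[[[[x1, x6], x2], x5], x4], x3] + [[[[[x1, x6], x3], x2], x5], x4] - [[[[[x1, x6], x3], x4], x2], x5] + [[[[[x1, x6], x3], x4], x5], x2] - [[[[[x1, x6], x3], x5], x2], x4] + [[[[[x1, x6], x4], x2], x5], x3] - [[[[[x1, x6], x4], x5], x2], x3] + [[[[[x1, x6], x5], x2], x4], x3] and -[[[[[x1, x5], x4], x2], x6], x3]

Reducing the first expression gives -[[[[[x1, x6], x2], x5], x4], x3] + [[[[[x1, x6], x3], x2], x5], x4] - [[[[[x1, x6], x3], x4], x2], x5] + [[[[[x1, x6], x3], x4], x5], x2] - [[[[[x1, x6], x3], x5], x2], x4] + [[[[[x1, x6], x4], x2], x5], x3] - [[[[[x1, x6], x4], x5], x2], x3] + [[[[[x1, x6], x5], x2], x4], x3]
Reducing the second expression gives -[[[[[x1, x5], x4], x2], x6], x3]
The forms do not match — not equal.


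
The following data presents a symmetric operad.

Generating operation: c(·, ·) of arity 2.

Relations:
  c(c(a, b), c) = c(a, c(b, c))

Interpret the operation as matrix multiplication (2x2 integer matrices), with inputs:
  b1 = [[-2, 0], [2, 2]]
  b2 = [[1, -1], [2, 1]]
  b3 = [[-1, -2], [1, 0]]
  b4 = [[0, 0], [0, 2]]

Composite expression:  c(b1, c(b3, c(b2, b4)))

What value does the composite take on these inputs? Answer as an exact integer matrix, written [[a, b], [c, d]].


[[0, 4], [0, -8]]

c(b2, b4) = [[0, -2], [0, 2]]
c(b3, c(b2, b4)) = [[0, -2], [0, -2]]
c(b1, c(b3, c(b2, b4))) = [[0, 4], [0, -8]]


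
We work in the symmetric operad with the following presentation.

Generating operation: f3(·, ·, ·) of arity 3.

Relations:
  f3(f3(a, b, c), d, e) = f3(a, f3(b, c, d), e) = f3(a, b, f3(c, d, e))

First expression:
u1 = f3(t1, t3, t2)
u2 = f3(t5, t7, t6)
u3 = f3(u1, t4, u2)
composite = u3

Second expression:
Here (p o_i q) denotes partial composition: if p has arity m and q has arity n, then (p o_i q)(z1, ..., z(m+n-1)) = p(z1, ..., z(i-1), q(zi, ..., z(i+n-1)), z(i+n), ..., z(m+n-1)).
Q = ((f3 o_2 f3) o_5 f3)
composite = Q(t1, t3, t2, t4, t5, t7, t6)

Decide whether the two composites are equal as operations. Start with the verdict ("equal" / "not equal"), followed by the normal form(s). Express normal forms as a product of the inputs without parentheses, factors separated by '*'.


Normal form of the first expression: t1 * t3 * t2 * t4 * t5 * t7 * t6
Normal form of the second expression: t1 * t3 * t2 * t4 * t5 * t7 * t6
Same normal form: equal.

equal — both sides give t1 * t3 * t2 * t4 * t5 * t7 * t6


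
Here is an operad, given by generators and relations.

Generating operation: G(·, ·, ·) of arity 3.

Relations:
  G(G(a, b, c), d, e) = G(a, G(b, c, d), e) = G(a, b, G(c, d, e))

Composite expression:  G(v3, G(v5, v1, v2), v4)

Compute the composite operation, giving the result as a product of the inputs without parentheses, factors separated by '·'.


v3 · v5 · v1 · v2 · v4

Under associativity of G, the answer is the v's in reading order.
G(v5, v1, v2) linearizes to v5 · v1 · v2
G(v3, G(v5, v1, v2), v4) linearizes to v3 · v5 · v1 · v2 · v4


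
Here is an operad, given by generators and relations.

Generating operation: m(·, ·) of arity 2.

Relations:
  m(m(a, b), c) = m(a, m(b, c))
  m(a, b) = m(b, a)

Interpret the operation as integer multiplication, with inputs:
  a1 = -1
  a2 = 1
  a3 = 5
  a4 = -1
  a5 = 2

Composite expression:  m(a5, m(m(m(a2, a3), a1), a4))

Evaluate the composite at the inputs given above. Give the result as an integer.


10

m(a2, a3) = 5
m(m(a2, a3), a1) = -5
m(m(m(a2, a3), a1), a4) = 5
m(a5, m(m(m(a2, a3), a1), a4)) = 10


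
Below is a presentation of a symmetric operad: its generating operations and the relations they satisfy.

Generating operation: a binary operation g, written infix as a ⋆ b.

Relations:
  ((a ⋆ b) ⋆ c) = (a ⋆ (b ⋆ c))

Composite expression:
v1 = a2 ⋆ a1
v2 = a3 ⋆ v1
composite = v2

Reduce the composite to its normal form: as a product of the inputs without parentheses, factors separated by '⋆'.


a3 ⋆ a2 ⋆ a1

Under associativity of g, the answer is the a's in reading order.
(a2 ⋆ a1) reduces to a2 ⋆ a1
(a3 ⋆ (a2 ⋆ a1)) reduces to a3 ⋆ a2 ⋆ a1


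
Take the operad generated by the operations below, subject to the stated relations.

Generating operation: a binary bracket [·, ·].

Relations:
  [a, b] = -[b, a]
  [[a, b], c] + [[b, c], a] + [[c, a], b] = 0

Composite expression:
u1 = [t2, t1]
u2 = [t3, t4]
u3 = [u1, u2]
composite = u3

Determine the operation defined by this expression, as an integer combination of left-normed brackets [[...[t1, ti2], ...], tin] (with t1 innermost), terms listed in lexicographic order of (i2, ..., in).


Expand each bracket as ab - ba; the t1-initial words give the coefficients.
Composite bracket: [[t2, t1], [t3, t4]]
The bracket unfolds into 8 signed words via [a, b] = ab - ba (2^3 = 8).
The t1-initial words carry the normal form:
  word t1t2t3t4 has sign -1, contributing -[[[t1, t2], t3], t4]
  word t1t2t4t3 has sign +1, contributing +[[[t1, t2], t4], t3]

-[[[t1, t2], t3], t4] + [[[t1, t2], t4], t3]


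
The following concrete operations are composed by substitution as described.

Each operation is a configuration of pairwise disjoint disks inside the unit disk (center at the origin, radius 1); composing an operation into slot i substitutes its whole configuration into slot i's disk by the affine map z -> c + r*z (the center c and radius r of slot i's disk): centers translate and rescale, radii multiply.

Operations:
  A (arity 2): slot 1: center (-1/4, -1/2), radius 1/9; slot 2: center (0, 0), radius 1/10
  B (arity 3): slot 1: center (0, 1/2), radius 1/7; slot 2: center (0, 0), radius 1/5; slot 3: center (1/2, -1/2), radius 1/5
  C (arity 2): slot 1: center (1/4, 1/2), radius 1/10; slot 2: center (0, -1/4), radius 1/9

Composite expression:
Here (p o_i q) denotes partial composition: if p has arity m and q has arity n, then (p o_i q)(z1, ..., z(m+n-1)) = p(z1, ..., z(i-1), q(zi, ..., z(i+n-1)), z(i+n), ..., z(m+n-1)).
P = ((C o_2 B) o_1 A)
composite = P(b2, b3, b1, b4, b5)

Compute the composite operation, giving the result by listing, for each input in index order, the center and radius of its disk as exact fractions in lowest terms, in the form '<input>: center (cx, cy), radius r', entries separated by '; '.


b1: center (0, -7/36), radius 1/63; b2: center (9/40, 9/20), radius 1/90; b3: center (1/4, 1/2), radius 1/100; b4: center (0, -1/4), radius 1/45; b5: center (1/18, -11/36), radius 1/45

Each b-disk chains the slot maps above it in C; radii multiply.
input b2: composing its 2 substitution steps yields center (9/40, 9/20), radius 1/90
input b3: composing its 2 substitution steps yields center (1/4, 1/2), radius 1/100
input b1: composing its 2 substitution steps yields center (0, -7/36), radius 1/63
input b4: composing its 2 substitution steps yields center (0, -1/4), radius 1/45
input b5: composing its 2 substitution steps yields center (1/18, -11/36), radius 1/45


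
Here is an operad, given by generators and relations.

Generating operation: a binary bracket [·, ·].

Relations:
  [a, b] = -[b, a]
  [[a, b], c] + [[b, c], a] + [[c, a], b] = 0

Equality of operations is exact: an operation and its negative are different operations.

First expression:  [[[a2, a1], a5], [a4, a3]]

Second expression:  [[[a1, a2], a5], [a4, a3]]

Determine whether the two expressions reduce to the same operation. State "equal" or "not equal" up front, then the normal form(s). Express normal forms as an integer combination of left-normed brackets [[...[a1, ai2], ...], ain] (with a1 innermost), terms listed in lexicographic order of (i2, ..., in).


not equal; the first gives [[[[a1, a2], a5], a3], a4] - [[[[a1, a2], a5], a4], a3] and the second -[[[[a1, a2], a5], a3], a4] + [[[[a1, a2], a5], a4], a3]

In normal form, the first expression is [[[[a1, a2], a5], a3], a4] - [[[[a1, a2], a5], a4], a3]
In normal form, the second expression is -[[[[a1, a2], a5], a3], a4] + [[[[a1, a2], a5], a4], a3]
They disagree, so not equal.


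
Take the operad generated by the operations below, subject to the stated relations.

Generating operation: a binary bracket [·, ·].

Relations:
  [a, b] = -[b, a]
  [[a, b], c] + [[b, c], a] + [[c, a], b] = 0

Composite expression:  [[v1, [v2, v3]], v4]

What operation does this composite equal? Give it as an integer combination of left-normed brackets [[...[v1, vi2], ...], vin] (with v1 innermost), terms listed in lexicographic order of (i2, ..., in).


[[[v1, v2], v3], v4] - [[[v1, v3], v2], v4]

Expand each bracket as ab - ba; the v1-initial words give the coefficients.
Composite bracket: [[v1, [v2, v3]], v4]
The bracket unfolds into 8 signed words via [a, b] = ab - ba (2^3 = 8).
Only words starting with v1 matter:
  the word v1v2v3v4 carries sign +1 and contributes +[[[v1, v2], v3], v4]
  the word v1v3v2v4 carries sign -1 and contributes -[[[v1, v3], v2], v4]


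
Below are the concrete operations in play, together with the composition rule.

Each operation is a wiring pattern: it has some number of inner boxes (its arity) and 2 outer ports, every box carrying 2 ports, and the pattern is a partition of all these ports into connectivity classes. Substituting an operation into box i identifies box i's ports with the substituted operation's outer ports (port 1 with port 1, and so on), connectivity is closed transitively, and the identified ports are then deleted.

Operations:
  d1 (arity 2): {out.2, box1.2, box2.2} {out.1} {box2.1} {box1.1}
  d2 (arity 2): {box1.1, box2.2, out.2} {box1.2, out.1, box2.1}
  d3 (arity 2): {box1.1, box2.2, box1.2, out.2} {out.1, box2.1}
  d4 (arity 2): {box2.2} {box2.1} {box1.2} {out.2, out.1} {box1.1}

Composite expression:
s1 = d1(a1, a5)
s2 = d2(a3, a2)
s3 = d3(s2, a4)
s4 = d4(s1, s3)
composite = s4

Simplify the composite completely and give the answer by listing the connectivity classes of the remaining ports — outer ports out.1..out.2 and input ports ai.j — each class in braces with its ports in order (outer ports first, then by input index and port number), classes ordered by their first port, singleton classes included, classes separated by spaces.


Treat the ports identified at d4 as solder joints: merge, then drop.
composing d1 on (a1, a5), with out.j its own outer ports: {out.1} {out.2, a1.2, a5.2} {a1.1} {a5.1}
composing d2 on (a3, a2), with out.j its own outer ports: {out.1, a2.1, a3.2} {out.2, a2.2, a3.1}
composing d3 on (a3, a2, a4), with out.j its own outer ports: {out.1, a4.1} {out.2, a2.1, a2.2, a3.1, a3.2, a4.2}
composing d4 on (a1, a5, a3, a2, a4), with out.j its own outer ports: {out.1, out.2} {a1.1} {a1.2, a5.2} {a2.1, a2.2, a3.1, a3.2, a4.2} {a4.1} {a5.1}

{out.1, out.2} {a1.1} {a1.2, a5.2} {a2.1, a2.2, a3.1, a3.2, a4.2} {a4.1} {a5.1}


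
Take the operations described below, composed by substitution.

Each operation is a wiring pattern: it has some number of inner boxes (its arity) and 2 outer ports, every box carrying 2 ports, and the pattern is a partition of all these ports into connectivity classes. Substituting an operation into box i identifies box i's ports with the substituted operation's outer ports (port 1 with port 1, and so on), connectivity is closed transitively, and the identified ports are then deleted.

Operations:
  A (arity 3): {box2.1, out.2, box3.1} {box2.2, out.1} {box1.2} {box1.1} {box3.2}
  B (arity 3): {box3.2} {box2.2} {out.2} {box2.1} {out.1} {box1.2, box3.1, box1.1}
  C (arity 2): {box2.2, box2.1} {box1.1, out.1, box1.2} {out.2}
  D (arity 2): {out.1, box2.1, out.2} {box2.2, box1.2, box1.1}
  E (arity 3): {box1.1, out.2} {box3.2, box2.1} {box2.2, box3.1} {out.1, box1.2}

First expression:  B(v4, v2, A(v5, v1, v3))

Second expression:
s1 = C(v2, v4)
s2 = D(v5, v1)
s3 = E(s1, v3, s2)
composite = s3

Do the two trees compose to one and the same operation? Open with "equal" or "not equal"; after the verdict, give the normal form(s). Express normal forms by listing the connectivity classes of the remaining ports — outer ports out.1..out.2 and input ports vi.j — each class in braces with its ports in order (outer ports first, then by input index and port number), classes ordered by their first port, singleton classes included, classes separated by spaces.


not equal: they reduce to {out.1} {out.2} {v1.1, v3.1} {v1.2, v4.1, v4.2} {v2.1} {v2.2} {v3.2} {v5.1} {v5.2} and {out.1} {out.2, v2.1, v2.2} {v1.1, v3.1, v3.2} {v1.2, v5.1, v5.2} {v4.1, v4.2}

The first composite normalizes to {out.1} {out.2} {v1.1, v3.1} {v1.2, v4.1, v4.2} {v2.1} {v2.2} {v3.2} {v5.1} {v5.2}
The second composite normalizes to {out.1} {out.2, v2.1, v2.2} {v1.1, v3.1, v3.2} {v1.2, v5.1, v5.2} {v4.1, v4.2}
Distinct normal forms: not equal.
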